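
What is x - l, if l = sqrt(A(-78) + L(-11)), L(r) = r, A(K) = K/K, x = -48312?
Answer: -48312 - I*sqrt(10) ≈ -48312.0 - 3.1623*I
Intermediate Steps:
A(K) = 1
l = I*sqrt(10) (l = sqrt(1 - 11) = sqrt(-10) = I*sqrt(10) ≈ 3.1623*I)
x - l = -48312 - I*sqrt(10)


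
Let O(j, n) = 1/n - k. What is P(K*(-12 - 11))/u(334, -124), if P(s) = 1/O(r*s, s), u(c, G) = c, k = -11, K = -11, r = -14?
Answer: 253/929856 ≈ 0.00027208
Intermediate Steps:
O(j, n) = 11 + 1/n (O(j, n) = 1/n - 1*(-11) = 1/n + 11 = 11 + 1/n)
P(s) = 1/(11 + 1/s)
P(K*(-12 - 11))/u(334, -124) = ((-11*(-12 - 11))/(1 + 11*(-11*(-12 - 11))))/334 = ((-11*(-23))/(1 + 11*(-11*(-23))))*(1/334) = (253/(1 + 11*253))*(1/334) = (253/(1 + 2783))*(1/334) = (253/2784)*(1/334) = 253/929856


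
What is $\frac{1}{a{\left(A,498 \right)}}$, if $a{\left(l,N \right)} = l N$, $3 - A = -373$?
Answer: $\frac{1}{187248} \approx 5.3405 \cdot 10^{-6}$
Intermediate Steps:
$A = 376$ ($A = 3 - -373 = 3 + 373 = 376$)
$a{\left(l,N \right)} = N l$
$\frac{1}{a{\left(A,498 \right)}} = \frac{1}{498 \cdot 376} = \frac{1}{187248}$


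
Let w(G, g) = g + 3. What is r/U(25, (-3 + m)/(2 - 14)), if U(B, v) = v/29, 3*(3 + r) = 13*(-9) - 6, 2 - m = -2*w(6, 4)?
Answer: 15312/13 ≈ 1177.8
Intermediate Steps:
w(G, g) = 3 + g
m = 16 (m = 2 - (-2)*(3 + 4) = 2 - (-2)*7 = 2 - 1*(-14) = 2 + 14 = 16)
r = -44 (r = -3 + (13*(-9) - 6)/3 = -3 + (-117 - 6)/3 = -3 + (1/3)*(-123) = -3 - 41 = -44)
U(B, v) = v/29 (U(B, v) = v*(1/29) = v/29)
r/U(25, (-3 + m)/(2 - 14)) = -44*29*(2 - 14)/(-3 + 16) = -44/((13/(-12))/29) = -44/((13*(-1/12))/29) = -44/((1/29)*(-13/12)) = -44/(-13/348) = -44*(-348/13) = 15312/13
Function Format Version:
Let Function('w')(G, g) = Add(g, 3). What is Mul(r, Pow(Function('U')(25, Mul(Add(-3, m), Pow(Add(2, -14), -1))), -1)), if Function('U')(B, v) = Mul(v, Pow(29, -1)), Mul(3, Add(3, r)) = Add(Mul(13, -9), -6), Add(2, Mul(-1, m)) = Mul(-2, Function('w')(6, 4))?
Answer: Rational(15312, 13) ≈ 1177.8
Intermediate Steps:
Function('w')(G, g) = Add(3, g)
m = 16 (m = Add(2, Mul(-1, Mul(-2, Add(3, 4)))) = Add(2, Mul(-1, Mul(-2, 7))) = Add(2, Mul(-1, -14)) = Add(2, 14) = 16)
r = -44 (r = Add(-3, Mul(Rational(1, 3), Add(Mul(13, -9), -6))) = Add(-3, Mul(Rational(1, 3), Add(-117, -6))) = Add(-3, Mul(Rational(1, 3), -123)) = Add(-3, -41) = -44)
Function('U')(B, v) = Mul(Rational(1, 29), v) (Function('U')(B, v) = Mul(v, Rational(1, 29)) = Mul(Rational(1, 29), v))
Mul(r, Pow(Function('U')(25, Mul(Add(-3, m), Pow(Add(2, -14), -1))), -1)) = Mul(-44, Pow(Mul(Rational(1, 29), Mul(Add(-3, 16), Pow(Add(2, -14), -1))), -1)) = Mul(-44, Pow(Mul(Rational(1, 29), Mul(13, Pow(-12, -1))), -1)) = Mul(-44, Pow(Mul(Rational(1, 29), Mul(13, Rational(-1, 12))), -1)) = Mul(-44, Pow(Mul(Rational(1, 29), Rational(-13, 12)), -1)) = Mul(-44, Pow(Rational(-13, 348), -1)) = Mul(-44, Rational(-348, 13)) = Rational(15312, 13)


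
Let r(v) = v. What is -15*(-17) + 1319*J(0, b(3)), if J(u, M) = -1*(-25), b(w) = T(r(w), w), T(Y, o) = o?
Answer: 33230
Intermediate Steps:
b(w) = w
J(u, M) = 25
-15*(-17) + 1319*J(0, b(3)) = -15*(-17) + 1319*25 = 255 + 32975 = 33230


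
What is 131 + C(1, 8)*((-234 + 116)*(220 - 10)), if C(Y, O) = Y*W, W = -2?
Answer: 49691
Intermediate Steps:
C(Y, O) = -2*Y (C(Y, O) = Y*(-2) = -2*Y)
131 + C(1, 8)*((-234 + 116)*(220 - 10)) = 131 + (-2*1)*((-234 + 116)*(220 - 10)) = 131 - (-236)*210 = 131 - 2*(-24780) = 131 + 49560 = 49691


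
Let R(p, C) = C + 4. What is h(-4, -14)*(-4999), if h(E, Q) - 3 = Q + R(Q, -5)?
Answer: 59988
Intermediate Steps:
R(p, C) = 4 + C
h(E, Q) = 2 + Q (h(E, Q) = 3 + (Q + (4 - 5)) = 3 + (Q - 1) = 3 + (-1 + Q) = 2 + Q)
h(-4, -14)*(-4999) = (2 - 14)*(-4999) = -12*(-4999) = 59988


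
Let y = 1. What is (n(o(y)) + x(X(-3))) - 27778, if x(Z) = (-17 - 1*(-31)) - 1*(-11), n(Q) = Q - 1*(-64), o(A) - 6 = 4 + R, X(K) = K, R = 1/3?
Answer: -83036/3 ≈ -27679.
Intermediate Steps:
R = 1/3 ≈ 0.33333
o(A) = 31/3 (o(A) = 6 + (4 + 1/3) = 6 + 13/3 = 31/3)
n(Q) = 64 + Q (n(Q) = Q + 64 = 64 + Q)
x(Z) = 25 (x(Z) = (-17 + 31) + 11 = 14 + 11 = 25)
(n(o(y)) + x(X(-3))) - 27778 = ((64 + 31/3) + 25) - 27778 = (223/3 + 25) - 27778 = 298/3 - 27778 = -83036/3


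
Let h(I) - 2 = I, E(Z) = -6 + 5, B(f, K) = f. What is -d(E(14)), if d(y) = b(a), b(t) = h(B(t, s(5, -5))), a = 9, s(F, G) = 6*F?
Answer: -11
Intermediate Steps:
E(Z) = -1
h(I) = 2 + I
b(t) = 2 + t
d(y) = 11 (d(y) = 2 + 9 = 11)
-d(E(14)) = -1*11 = -11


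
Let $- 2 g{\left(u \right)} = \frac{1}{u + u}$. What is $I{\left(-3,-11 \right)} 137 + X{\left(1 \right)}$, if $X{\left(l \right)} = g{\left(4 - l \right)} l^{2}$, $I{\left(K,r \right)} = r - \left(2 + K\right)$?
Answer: $- \frac{16441}{12} \approx -1370.1$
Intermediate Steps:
$I{\left(K,r \right)} = -2 + r - K$
$g{\left(u \right)} = - \frac{1}{4 u}$ ($g{\left(u \right)} = - \frac{1}{2 \left(u + u\right)} = - \frac{1}{2 \cdot 2 u} = - \frac{\frac{1}{2} \frac{1}{u}}{2} = - \frac{1}{4 u}$)
$X{\left(l \right)} = - \frac{l^{2}}{4 \left(4 - l\right)}$ ($X{\left(l \right)} = - \frac{1}{4 \left(4 - l\right)} l^{2} = - \frac{l^{2}}{4 \left(4 - l\right)}$)
$I{\left(-3,-11 \right)} 137 + X{\left(1 \right)} = \left(-2 - 11 - -3\right) 137 + \frac{1^{2}}{4 \left(-4 + 1\right)} = \left(-2 - 11 + 3\right) 137 + \frac{1}{4} \cdot 1 \frac{1}{-3} = \left(-10\right) 137 + \frac{1}{4} \cdot 1 \left(- \frac{1}{3}\right) = -1370 - \frac{1}{12} = - \frac{16441}{12}$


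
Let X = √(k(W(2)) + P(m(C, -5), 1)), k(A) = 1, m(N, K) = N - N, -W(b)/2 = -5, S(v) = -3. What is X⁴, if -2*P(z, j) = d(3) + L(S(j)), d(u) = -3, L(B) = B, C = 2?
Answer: 16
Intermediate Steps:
W(b) = 10 (W(b) = -2*(-5) = 10)
m(N, K) = 0
P(z, j) = 3 (P(z, j) = -(-3 - 3)/2 = -½*(-6) = 3)
X = 2 (X = √(1 + 3) = √4 = 2)
X⁴ = 2⁴ = 16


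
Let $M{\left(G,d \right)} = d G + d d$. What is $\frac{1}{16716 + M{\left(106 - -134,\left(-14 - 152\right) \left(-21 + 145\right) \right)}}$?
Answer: $\frac{1}{418777612} \approx 2.3879 \cdot 10^{-9}$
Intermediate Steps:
$M{\left(G,d \right)} = d^{2} + G d$ ($M{\left(G,d \right)} = G d + d^{2} = d^{2} + G d$)
$\frac{1}{16716 + M{\left(106 - -134,\left(-14 - 152\right) \left(-21 + 145\right) \right)}} = \frac{1}{16716 + \left(-14 - 152\right) \left(-21 + 145\right) \left(\left(106 - -134\right) + \left(-14 - 152\right) \left(-21 + 145\right)\right)} = \frac{1}{16716 + \left(-166\right) 124 \left(\left(106 + 134\right) - 20584\right)} = \frac{1}{16716 - 20584 \left(240 - 20584\right)} = \frac{1}{16716 - -418760896} = \frac{1}{16716 + 418760896} = \frac{1}{418777612}$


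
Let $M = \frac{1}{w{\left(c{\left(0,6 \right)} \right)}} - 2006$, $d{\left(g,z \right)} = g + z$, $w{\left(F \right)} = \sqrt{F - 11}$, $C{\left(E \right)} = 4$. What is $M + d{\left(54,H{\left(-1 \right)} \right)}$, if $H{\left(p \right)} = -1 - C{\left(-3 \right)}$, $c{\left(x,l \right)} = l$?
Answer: $-1957 - \frac{i \sqrt{5}}{5} \approx -1957.0 - 0.44721 i$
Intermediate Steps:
$H{\left(p \right)} = -5$ ($H{\left(p \right)} = -1 - 4 = -5$)
$w{\left(F \right)} = \sqrt{-11 + F}$
$M = -2006 - \frac{i \sqrt{5}}{5}$ ($M = \frac{1}{\sqrt{-11 + 6}} - 2006 = \frac{1}{\sqrt{-5}} - 2006 = \frac{1}{i \sqrt{5}} - 2006 = - \frac{i \sqrt{5}}{5} - 2006 = -2006 - \frac{i \sqrt{5}}{5} \approx -2006.0 - 0.44721 i$)
$M + d{\left(54,H{\left(-1 \right)} \right)} = \left(-2006 - \frac{i \sqrt{5}}{5}\right) + \left(54 - 5\right) = \left(-2006 - \frac{i \sqrt{5}}{5}\right) + 49 = -1957 - \frac{i \sqrt{5}}{5}$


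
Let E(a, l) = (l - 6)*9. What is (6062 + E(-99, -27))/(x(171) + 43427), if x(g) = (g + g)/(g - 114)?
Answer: 5765/43433 ≈ 0.13273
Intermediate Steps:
E(a, l) = -54 + 9*l (E(a, l) = (-6 + l)*9 = -54 + 9*l)
x(g) = 2*g/(-114 + g) (x(g) = (2*g)/(-114 + g) = 2*g/(-114 + g))
(6062 + E(-99, -27))/(x(171) + 43427) = (6062 + (-54 + 9*(-27)))/(2*171/(-114 + 171) + 43427) = (6062 + (-54 - 243))/(2*171/57 + 43427) = (6062 - 297)/(2*171*(1/57) + 43427) = 5765/(6 + 43427) = 5765/43433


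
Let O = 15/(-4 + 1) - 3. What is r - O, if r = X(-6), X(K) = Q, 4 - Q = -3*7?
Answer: 33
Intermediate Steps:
Q = 25 (Q = 4 - (-3)*7 = 4 - 1*(-21) = 4 + 21 = 25)
X(K) = 25
r = 25
O = -8 (O = 15/(-3) - 3 = -1/3*15 - 3 = -5 - 3 = -8)
r - O = 25 - 1*(-8) = 25 + 8 = 33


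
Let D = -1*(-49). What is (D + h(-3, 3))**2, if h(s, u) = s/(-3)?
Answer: 2500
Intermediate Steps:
h(s, u) = -s/3 (h(s, u) = s*(-1/3) = -s/3)
D = 49
(D + h(-3, 3))**2 = (49 - 1/3*(-3))**2 = (49 + 1)**2 = 50**2 = 2500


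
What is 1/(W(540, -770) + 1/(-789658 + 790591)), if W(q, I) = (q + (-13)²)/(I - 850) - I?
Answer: 503820/387721441 ≈ 0.0012994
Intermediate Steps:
W(q, I) = -I + (169 + q)/(-850 + I) (W(q, I) = (q + 169)/(-850 + I) - I = (169 + q)/(-850 + I) - I = -I + (169 + q)/(-850 + I))
1/(W(540, -770) + 1/(-789658 + 790591)) = 1/((169 + 540 - 1*(-770)² + 850*(-770))/(-850 - 770) + 1/(-789658 + 790591)) = 1/((169 + 540 - 1*592900 - 654500)/(-1620) + 1/933) = 1/(-(169 + 540 - 592900 - 654500)/1620 + 1/933) = 1/(-1/1620*(-1246691) + 1/933) = 1/(1246691/1620 + 1/933) = 1/(387721441/503820) = 503820/387721441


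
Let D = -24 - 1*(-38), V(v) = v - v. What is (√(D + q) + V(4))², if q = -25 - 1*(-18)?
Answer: 7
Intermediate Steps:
V(v) = 0
q = -7 (q = -25 + 18 = -7)
D = 14 (D = -24 + 38 = 14)
(√(D + q) + V(4))² = (√(14 - 7) + 0)² = (√7 + 0)² = (√7)² = 7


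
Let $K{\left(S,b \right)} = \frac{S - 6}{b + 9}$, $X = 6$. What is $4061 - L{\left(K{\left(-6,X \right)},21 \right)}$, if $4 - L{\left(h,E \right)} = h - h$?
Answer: $4057$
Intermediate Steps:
$K{\left(S,b \right)} = \frac{-6 + S}{9 + b}$
$L{\left(h,E \right)} = 4$ ($L{\left(h,E \right)} = 4 - \left(h - h\right) = 4 - 0 = 4 + 0 = 4$)
$4061 - L{\left(K{\left(-6,X \right)},21 \right)} = 4061 - 4 = 4057$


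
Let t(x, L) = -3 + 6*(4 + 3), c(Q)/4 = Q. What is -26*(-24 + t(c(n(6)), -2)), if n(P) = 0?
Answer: -390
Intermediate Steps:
c(Q) = 4*Q
t(x, L) = 39 (t(x, L) = -3 + 6*7 = -3 + 42 = 39)
-26*(-24 + t(c(n(6)), -2)) = -26*(-24 + 39) = -26*15 = -390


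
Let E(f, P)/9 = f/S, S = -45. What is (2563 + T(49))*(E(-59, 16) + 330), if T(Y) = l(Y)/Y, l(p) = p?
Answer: 4381876/5 ≈ 8.7638e+5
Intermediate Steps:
E(f, P) = -f/5 (E(f, P) = 9*(f/(-45)) = 9*(f*(-1/45)) = 9*(-f/45) = -f/5)
T(Y) = 1 (T(Y) = Y/Y = 1)
(2563 + T(49))*(E(-59, 16) + 330) = (2563 + 1)*(-1/5*(-59) + 330) = 2564*(59/5 + 330) = 2564*(1709/5) = 4381876/5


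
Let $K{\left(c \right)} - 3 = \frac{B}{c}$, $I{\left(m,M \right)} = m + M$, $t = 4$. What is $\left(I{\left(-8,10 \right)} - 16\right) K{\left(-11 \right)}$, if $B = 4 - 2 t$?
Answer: $- \frac{518}{11} \approx -47.091$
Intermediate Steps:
$I{\left(m,M \right)} = M + m$
$B = -4$ ($B = 4 - 8 = -4$)
$K{\left(c \right)} = 3 - \frac{4}{c}$
$\left(I{\left(-8,10 \right)} - 16\right) K{\left(-11 \right)} = \left(\left(10 - 8\right) - 16\right) \left(3 - \frac{4}{-11}\right) = \left(2 - 16\right) \left(3 - - \frac{4}{11}\right) = - 14 \left(3 + \frac{4}{11}\right) = \left(-14\right) \frac{37}{11} = - \frac{518}{11}$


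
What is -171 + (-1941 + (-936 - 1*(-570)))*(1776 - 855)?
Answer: -2124918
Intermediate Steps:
-171 + (-1941 + (-936 - 1*(-570)))*(1776 - 855) = -171 + (-1941 + (-936 + 570))*921 = -171 + (-1941 - 366)*921 = -171 - 2307*921 = -171 - 2124747 = -2124918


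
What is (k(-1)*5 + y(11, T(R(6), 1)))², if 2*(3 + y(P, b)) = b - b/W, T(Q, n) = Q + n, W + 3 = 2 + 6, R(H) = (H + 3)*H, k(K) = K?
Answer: 196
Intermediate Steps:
R(H) = H*(3 + H) (R(H) = (3 + H)*H = H*(3 + H))
W = 5 (W = -3 + (2 + 6) = -3 + 8 = 5)
y(P, b) = -3 + 2*b/5 (y(P, b) = -3 + (b - b/5)/2 = -3 + (4*b/5)/2 = -3 + 2*b/5)
(k(-1)*5 + y(11, T(R(6), 1)))² = (-1*5 + (-3 + 2*(6*(3 + 6) + 1)/5))² = (-5 + (-3 + 2*(6*9 + 1)/5))² = (-5 + (-3 + 2*(54 + 1)/5))² = (-5 + (-3 + (⅖)*55))² = (-5 + (-3 + 22))² = (-5 + 19)² = 14² = 196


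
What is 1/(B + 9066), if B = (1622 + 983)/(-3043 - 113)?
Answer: 3156/28609691 ≈ 0.00011031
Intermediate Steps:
B = -2605/3156 (B = 2605/(-3156) = 2605*(-1/3156) = -2605/3156 ≈ -0.82541)
1/(B + 9066) = 1/(-2605/3156 + 9066) = 1/(28609691/3156) = 3156/28609691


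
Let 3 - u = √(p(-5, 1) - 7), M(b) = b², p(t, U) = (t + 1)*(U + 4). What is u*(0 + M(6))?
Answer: 108 - 108*I*√3 ≈ 108.0 - 187.06*I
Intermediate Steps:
p(t, U) = (1 + t)*(4 + U)
u = 3 - 3*I*√3 (u = 3 - √((4 + 1 + 4*(-5) + 1*(-5)) - 7) = 3 - √((4 + 1 - 20 - 5) - 7) = 3 - √(-20 - 7) = 3 - √(-27) = 3 - 3*I*√3 ≈ 3.0 - 5.1962*I)
u*(0 + M(6)) = (3 - 3*I*√3)*(0 + 6²) = (3 - 3*I*√3)*(0 + 36) = (3 - 3*I*√3)*36 = 108 - 108*I*√3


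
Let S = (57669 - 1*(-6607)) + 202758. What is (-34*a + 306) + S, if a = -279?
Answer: 276826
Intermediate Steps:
S = 267034 (S = (57669 + 6607) + 202758 = 64276 + 202758 = 267034)
(-34*a + 306) + S = (-34*(-279) + 306) + 267034 = (9486 + 306) + 267034 = 9792 + 267034 = 276826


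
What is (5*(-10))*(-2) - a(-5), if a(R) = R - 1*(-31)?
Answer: 74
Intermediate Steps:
a(R) = 31 + R (a(R) = R + 31 = 31 + R)
(5*(-10))*(-2) - a(-5) = (5*(-10))*(-2) - (31 - 5) = -50*(-2) - 1*26 = 100 - 26 = 74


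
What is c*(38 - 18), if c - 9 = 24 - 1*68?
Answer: -700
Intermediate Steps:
c = -35 (c = 9 + (24 - 1*68) = 9 + (24 - 68) = 9 - 44 = -35)
c*(38 - 18) = -35*(38 - 18) = -35*20 = -700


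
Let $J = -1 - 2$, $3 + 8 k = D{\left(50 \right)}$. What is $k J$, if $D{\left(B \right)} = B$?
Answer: $- \frac{141}{8} \approx -17.625$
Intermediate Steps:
$k = \frac{47}{8}$ ($k = - \frac{3}{8} + \frac{1}{8} \cdot 50 = - \frac{3}{8} + \frac{25}{4} = \frac{47}{8} \approx 5.875$)
$J = -3$
$k J = \frac{47}{8} \left(-3\right) = - \frac{141}{8}$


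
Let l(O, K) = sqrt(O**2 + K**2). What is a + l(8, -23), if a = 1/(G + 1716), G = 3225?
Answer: 1/4941 + sqrt(593) ≈ 24.352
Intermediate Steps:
l(O, K) = sqrt(K**2 + O**2)
a = 1/4941 (a = 1/(3225 + 1716) = 1/4941 ≈ 0.00020239)
a + l(8, -23) = 1/4941 + sqrt((-23)**2 + 8**2) = 1/4941 + sqrt(529 + 64) = 1/4941 + sqrt(593)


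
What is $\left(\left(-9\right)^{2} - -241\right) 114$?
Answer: $36708$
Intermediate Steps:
$\left(\left(-9\right)^{2} - -241\right) 114 = \left(81 + 241\right) 114 = 322 \cdot 114 = 36708$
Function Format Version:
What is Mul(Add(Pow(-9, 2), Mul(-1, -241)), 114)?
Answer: 36708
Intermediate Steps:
Mul(Add(Pow(-9, 2), Mul(-1, -241)), 114) = Mul(Add(81, 241), 114) = Mul(322, 114) = 36708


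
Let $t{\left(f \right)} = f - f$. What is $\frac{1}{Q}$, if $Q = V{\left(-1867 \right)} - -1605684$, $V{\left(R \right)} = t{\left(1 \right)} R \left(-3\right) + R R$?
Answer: $\frac{1}{5091373} \approx 1.9641 \cdot 10^{-7}$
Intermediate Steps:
$t{\left(f \right)} = 0$
$V{\left(R \right)} = R^{2}$ ($V{\left(R \right)} = 0 R \left(-3\right) + R R = 0 \left(-3\right) + R^{2} = 0 + R^{2} = R^{2}$)
$Q = 5091373$ ($Q = \left(-1867\right)^{2} - -1605684 = 3485689 + 1605684 = 5091373$)
$\frac{1}{Q} = \frac{1}{5091373}$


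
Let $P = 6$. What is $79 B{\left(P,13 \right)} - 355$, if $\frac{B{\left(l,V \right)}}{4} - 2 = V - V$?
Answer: $277$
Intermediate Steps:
$B{\left(l,V \right)} = 8$ ($B{\left(l,V \right)} = 8 + 4 \left(V - V\right) = 8 + 4 \cdot 0 = 8 + 0 = 8$)
$79 B{\left(P,13 \right)} - 355 = 79 \cdot 8 - 355 = 632 - 355 = 277$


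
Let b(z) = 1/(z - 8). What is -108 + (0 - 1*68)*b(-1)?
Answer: -904/9 ≈ -100.44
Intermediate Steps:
b(z) = 1/(-8 + z)
-108 + (0 - 1*68)*b(-1) = -108 + (0 - 1*68)/(-8 - 1) = -108 + (0 - 68)/(-9) = -108 - 68*(-⅑) = -108 + 68/9 = -904/9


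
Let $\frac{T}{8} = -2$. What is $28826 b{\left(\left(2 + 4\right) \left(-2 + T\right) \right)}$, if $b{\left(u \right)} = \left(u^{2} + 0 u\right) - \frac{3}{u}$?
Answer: $\frac{6052090765}{18} \approx 3.3623 \cdot 10^{8}$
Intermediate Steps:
$T = -16$ ($T = 8 \left(-2\right) = -16$)
$b{\left(u \right)} = u^{2} - \frac{3}{u}$ ($b{\left(u \right)} = \left(u^{2} + 0\right) - \frac{3}{u} = u^{2} - \frac{3}{u}$)
$28826 b{\left(\left(2 + 4\right) \left(-2 + T\right) \right)} = 28826 \frac{-3 + \left(\left(2 + 4\right) \left(-2 - 16\right)\right)^{3}}{\left(2 + 4\right) \left(-2 - 16\right)} = 28826 \frac{-3 + \left(6 \left(-18\right)\right)^{3}}{6 \left(-18\right)} = 28826 \frac{-3 + \left(-108\right)^{3}}{-108} = 28826 \left(- \frac{-3 - 1259712}{108}\right) = 28826 \left(\left(- \frac{1}{108}\right) \left(-1259715\right)\right) = 28826 \cdot \frac{419905}{36} = \frac{6052090765}{18}$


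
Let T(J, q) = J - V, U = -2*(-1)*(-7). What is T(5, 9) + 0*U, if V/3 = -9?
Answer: 32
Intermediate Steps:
U = -14 (U = 2*(-7) = -14)
V = -27 (V = 3*(-9) = -27)
T(J, q) = 27 + J (T(J, q) = J - 1*(-27) = J + 27 = 27 + J)
T(5, 9) + 0*U = (27 + 5) + 0*(-14) = 32 + 0 = 32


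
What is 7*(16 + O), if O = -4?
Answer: 84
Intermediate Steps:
7*(16 + O) = 7*(16 - 4) = 7*12 = 84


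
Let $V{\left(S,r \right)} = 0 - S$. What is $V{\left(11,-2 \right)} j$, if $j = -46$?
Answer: $506$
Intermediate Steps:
$V{\left(S,r \right)} = - S$
$V{\left(11,-2 \right)} j = \left(-1\right) 11 \left(-46\right) = \left(-11\right) \left(-46\right) = 506$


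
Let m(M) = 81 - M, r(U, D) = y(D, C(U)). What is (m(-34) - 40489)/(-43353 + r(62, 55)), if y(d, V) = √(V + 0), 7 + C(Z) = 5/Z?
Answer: 36173569788/38842640729 + 13458*I*√26598/38842640729 ≈ 0.93128 + 5.6506e-5*I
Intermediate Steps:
C(Z) = -7 + 5/Z
y(d, V) = √V
r(U, D) = √(-7 + 5/U)
(m(-34) - 40489)/(-43353 + r(62, 55)) = ((81 - 1*(-34)) - 40489)/(-43353 + √(-7 + 5/62)) = ((81 + 34) - 40489)/(-43353 + √(-7 + 5*(1/62))) = (115 - 40489)/(-43353 + √(-7 + 5/62)) = -40374/(-43353 + √(-429/62)) = -40374/(-43353 + I*√26598/62)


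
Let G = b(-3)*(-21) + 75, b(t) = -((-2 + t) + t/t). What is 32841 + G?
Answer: 32832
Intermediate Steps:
b(t) = 1 - t (b(t) = -((-2 + t) + 1) = -(-1 + t) = 1 - t)
G = -9 (G = (1 - 1*(-3))*(-21) + 75 = (1 + 3)*(-21) + 75 = 4*(-21) + 75 = -84 + 75 = -9)
32841 + G = 32841 - 9 = 32832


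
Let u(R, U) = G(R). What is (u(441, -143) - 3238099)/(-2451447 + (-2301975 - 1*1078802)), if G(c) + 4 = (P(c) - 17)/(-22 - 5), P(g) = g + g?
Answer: 43714823/78735024 ≈ 0.55521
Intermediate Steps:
P(g) = 2*g
G(c) = -91/27 - 2*c/27 (G(c) = -4 + (2*c - 17)/(-22 - 5) = -4 + (-17 + 2*c)/(-27) = -4 + (-17 + 2*c)*(-1/27) = -4 + (17/27 - 2*c/27) = -91/27 - 2*c/27)
u(R, U) = -91/27 - 2*R/27
(u(441, -143) - 3238099)/(-2451447 + (-2301975 - 1*1078802)) = ((-91/27 - 2/27*441) - 3238099)/(-2451447 + (-2301975 - 1*1078802)) = ((-91/27 - 98/3) - 3238099)/(-2451447 + (-2301975 - 1078802)) = (-973/27 - 3238099)/(-2451447 - 3380777) = -87429646/27/(-5832224) = -87429646/27*(-1/5832224) = 43714823/78735024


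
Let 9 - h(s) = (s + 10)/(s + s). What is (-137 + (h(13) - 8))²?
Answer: 12666481/676 ≈ 18737.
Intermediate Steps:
h(s) = 9 - (10 + s)/(2*s) (h(s) = 9 - (s + 10)/(s + s) = 9 - (10 + s)/(2*s))
(-137 + (h(13) - 8))² = (-137 + ((17/2 - 5/13) - 8))² = (-137 + (211/26 - 8))² = (-137 + 3/26)² = (-3559/26)² = 12666481/676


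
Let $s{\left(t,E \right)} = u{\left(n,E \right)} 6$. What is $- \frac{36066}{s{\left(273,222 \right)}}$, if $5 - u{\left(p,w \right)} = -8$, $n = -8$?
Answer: $- \frac{6011}{13} \approx -462.38$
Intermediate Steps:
$u{\left(p,w \right)} = 13$ ($u{\left(p,w \right)} = 5 - -8 = 5 + 8 = 13$)
$s{\left(t,E \right)} = 78$ ($s{\left(t,E \right)} = 13 \cdot 6 = 78$)
$- \frac{36066}{s{\left(273,222 \right)}} = - \frac{36066}{78} = \left(-36066\right) \frac{1}{78} = - \frac{6011}{13}$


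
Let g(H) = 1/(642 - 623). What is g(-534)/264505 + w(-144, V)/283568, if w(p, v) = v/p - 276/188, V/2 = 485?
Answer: -138565999873/4822531371296640 ≈ -2.8733e-5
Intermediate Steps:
V = 970 (V = 2*485 = 970)
w(p, v) = -69/47 + v/p (w(p, v) = v/p - 276*1/188 = v/p - 69/47 = -69/47 + v/p)
g(H) = 1/19
g(-534)/264505 + w(-144, V)/283568 = (1/19)/264505 + (-69/47 + 970/(-144))/283568 = (1/19)*(1/264505) + (-69/47 + 970*(-1/144))*(1/283568) = 1/5025595 + (-69/47 - 485/72)*(1/283568) = 1/5025595 - 27763/3384*1/283568 = 1/5025595 - 27763/959594112 = -138565999873/4822531371296640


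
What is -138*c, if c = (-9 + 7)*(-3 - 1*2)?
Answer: -1380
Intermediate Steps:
c = 10 (c = -2*(-3 - 2) = -2*(-5) = 10)
-138*c = -138*10 = -1380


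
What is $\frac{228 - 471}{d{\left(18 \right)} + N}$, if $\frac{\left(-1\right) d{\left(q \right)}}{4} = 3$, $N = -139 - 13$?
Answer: $\frac{243}{164} \approx 1.4817$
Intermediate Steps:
$N = -152$ ($N = -139 - 13 = -152$)
$d{\left(q \right)} = -12$ ($d{\left(q \right)} = \left(-4\right) 3 = -12$)
$\frac{228 - 471}{d{\left(18 \right)} + N} = \frac{228 - 471}{-12 - 152} = - \frac{243}{-164} = \left(-243\right) \left(- \frac{1}{164}\right) = \frac{243}{164}$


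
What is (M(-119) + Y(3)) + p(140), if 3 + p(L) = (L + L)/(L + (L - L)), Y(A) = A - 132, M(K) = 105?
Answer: -25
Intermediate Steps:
Y(A) = -132 + A
p(L) = -1 (p(L) = -3 + (L + L)/(L + (L - L)) = -3 + (2*L)/(L + 0) = -3 + (2*L)/L = -3 + 2 = -1)
(M(-119) + Y(3)) + p(140) = (105 + (-132 + 3)) - 1 = (105 - 129) - 1 = -24 - 1 = -25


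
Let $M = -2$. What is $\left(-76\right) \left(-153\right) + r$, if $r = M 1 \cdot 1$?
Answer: $11626$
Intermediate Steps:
$r = -2$ ($r = \left(-2\right) 1 \cdot 1 = \left(-2\right) 1 = -2$)
$\left(-76\right) \left(-153\right) + r = \left(-76\right) \left(-153\right) - 2 = 11628 - 2 = 11626$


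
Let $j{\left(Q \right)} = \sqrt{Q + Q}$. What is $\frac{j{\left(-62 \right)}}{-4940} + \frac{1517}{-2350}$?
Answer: $- \frac{1517}{2350} - \frac{i \sqrt{31}}{2470} \approx -0.64553 - 0.0022542 i$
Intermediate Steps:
$j{\left(Q \right)} = \sqrt{2} \sqrt{Q}$ ($j{\left(Q \right)} = \sqrt{2 Q} = \sqrt{2} \sqrt{Q}$)
$\frac{j{\left(-62 \right)}}{-4940} + \frac{1517}{-2350} = \frac{\sqrt{2} \sqrt{-62}}{-4940} + \frac{1517}{-2350} = \sqrt{2} i \sqrt{62} \left(- \frac{1}{4940}\right) + 1517 \left(- \frac{1}{2350}\right) = 2 i \sqrt{31} \left(- \frac{1}{4940}\right) - \frac{1517}{2350} = - \frac{i \sqrt{31}}{2470} - \frac{1517}{2350} = - \frac{1517}{2350} - \frac{i \sqrt{31}}{2470}$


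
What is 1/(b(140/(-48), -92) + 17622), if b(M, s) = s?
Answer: 1/17530 ≈ 5.7045e-5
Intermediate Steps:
1/(b(140/(-48), -92) + 17622) = 1/(-92 + 17622) = 1/17530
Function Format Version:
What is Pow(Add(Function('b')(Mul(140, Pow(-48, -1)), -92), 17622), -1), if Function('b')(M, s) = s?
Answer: Rational(1, 17530) ≈ 5.7045e-5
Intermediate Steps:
Pow(Add(Function('b')(Mul(140, Pow(-48, -1)), -92), 17622), -1) = Pow(Add(-92, 17622), -1) = Pow(17530, -1) = Rational(1, 17530)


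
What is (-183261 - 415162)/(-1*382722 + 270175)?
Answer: 598423/112547 ≈ 5.3171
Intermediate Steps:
(-183261 - 415162)/(-1*382722 + 270175) = -598423/(-382722 + 270175) = -598423/(-112547) = -598423*(-1/112547) = 598423/112547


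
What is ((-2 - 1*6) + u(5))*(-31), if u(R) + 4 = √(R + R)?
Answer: 372 - 31*√10 ≈ 273.97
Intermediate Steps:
u(R) = -4 + √2*√R (u(R) = -4 + √(R + R) = -4 + √(2*R) = -4 + √2*√R)
((-2 - 1*6) + u(5))*(-31) = ((-2 - 1*6) + (-4 + √2*√5))*(-31) = ((-2 - 6) + (-4 + √10))*(-31) = (-8 + (-4 + √10))*(-31) = (-12 + √10)*(-31) = 372 - 31*√10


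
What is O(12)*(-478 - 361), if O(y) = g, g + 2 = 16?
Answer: -11746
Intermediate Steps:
g = 14 (g = -2 + 16 = 14)
O(y) = 14
O(12)*(-478 - 361) = 14*(-478 - 361) = 14*(-839) = -11746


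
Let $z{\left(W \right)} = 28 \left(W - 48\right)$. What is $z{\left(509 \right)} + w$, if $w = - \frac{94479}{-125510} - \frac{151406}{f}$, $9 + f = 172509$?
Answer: $\frac{90734294143}{7029375} \approx 12908.0$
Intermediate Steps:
$f = 172500$ ($f = -9 + 172509 = 172500$)
$z{\left(W \right)} = -1344 + 28 W$ ($z{\left(W \right)} = 28 \left(-48 + W\right) = -1344 + 28 W$)
$w = - \frac{878357}{7029375}$ ($w = - \frac{94479}{-125510} - \frac{151406}{172500} = \left(-94479\right) \left(- \frac{1}{125510}\right) - \frac{75703}{86250} = \frac{1227}{1630} - \frac{75703}{86250} = - \frac{878357}{7029375} \approx -0.12496$)
$z{\left(509 \right)} + w = \left(-1344 + 28 \cdot 509\right) - \frac{878357}{7029375} = \left(-1344 + 14252\right) - \frac{878357}{7029375} = 12908 - \frac{878357}{7029375} = \frac{90734294143}{7029375}$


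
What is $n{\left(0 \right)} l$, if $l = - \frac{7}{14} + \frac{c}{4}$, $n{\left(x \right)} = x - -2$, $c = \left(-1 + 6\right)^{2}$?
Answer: $\frac{23}{2} \approx 11.5$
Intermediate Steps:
$c = 25$ ($c = 5^{2} = 25$)
$n{\left(x \right)} = 2 + x$ ($n{\left(x \right)} = x + 2 = 2 + x$)
$l = \frac{23}{4}$ ($l = - \frac{7}{14} + \frac{25}{4} = \left(-7\right) \frac{1}{14} + 25 \cdot \frac{1}{4} = - \frac{1}{2} + \frac{25}{4} = \frac{23}{4} \approx 5.75$)
$n{\left(0 \right)} l = \left(2 + 0\right) \frac{23}{4} = 2 \cdot \frac{23}{4} = \frac{23}{2}$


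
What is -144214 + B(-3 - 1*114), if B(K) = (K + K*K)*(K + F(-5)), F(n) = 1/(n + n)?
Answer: -8667476/5 ≈ -1.7335e+6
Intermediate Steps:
F(n) = 1/(2*n)
B(K) = (-1/10 + K)*(K + K**2) (B(K) = (K + K*K)*(K + (1/2)/(-5)) = (K + K**2)*(K + (1/2)*(-1/5)) = (K + K**2)*(K - 1/10) = (K + K**2)*(-1/10 + K) = (-1/10 + K)*(K + K**2))
-144214 + B(-3 - 1*114) = -144214 + (-3 - 1*114)*(-1 + 9*(-3 - 1*114) + 10*(-3 - 1*114)**2)/10 = -144214 + (-3 - 114)*(-1 + 9*(-3 - 114) + 10*(-3 - 114)**2)/10 = -144214 + (1/10)*(-117)*(-1 + 9*(-117) + 10*(-117)**2) = -144214 + (1/10)*(-117)*(-1 - 1053 + 10*13689) = -144214 + (1/10)*(-117)*(-1 - 1053 + 136890) = -144214 + (1/10)*(-117)*135836 = -144214 - 7946406/5 = -8667476/5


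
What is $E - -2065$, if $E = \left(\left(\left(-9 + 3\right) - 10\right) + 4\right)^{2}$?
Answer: $2209$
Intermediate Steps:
$E = 144$ ($E = \left(\left(-6 - 10\right) + 4\right)^{2} = \left(-16 + 4\right)^{2} = \left(-12\right)^{2} = 144$)
$E - -2065 = 144 - -2065 = 144 + 2065 = 2209$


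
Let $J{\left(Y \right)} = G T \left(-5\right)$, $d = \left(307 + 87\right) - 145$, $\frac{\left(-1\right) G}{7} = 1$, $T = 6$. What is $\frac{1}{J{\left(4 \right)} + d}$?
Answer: $\frac{1}{459} \approx 0.0021787$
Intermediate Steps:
$G = -7$ ($G = \left(-7\right) 1 = -7$)
$d = 249$ ($d = 394 - 145 = 249$)
$J{\left(Y \right)} = 210$ ($J{\left(Y \right)} = \left(-7\right) 6 \left(-5\right) = \left(-42\right) \left(-5\right) = 210$)
$\frac{1}{J{\left(4 \right)} + d} = \frac{1}{210 + 249} = \frac{1}{459}$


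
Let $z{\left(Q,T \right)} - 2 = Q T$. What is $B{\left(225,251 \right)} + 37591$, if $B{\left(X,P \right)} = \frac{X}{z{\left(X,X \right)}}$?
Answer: $\frac{1903119782}{50627} \approx 37591.0$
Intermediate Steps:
$z{\left(Q,T \right)} = 2 + Q T$
$B{\left(X,P \right)} = \frac{X}{2 + X^{2}}$ ($B{\left(X,P \right)} = \frac{X}{2 + X X} = \frac{X}{2 + X^{2}}$)
$B{\left(225,251 \right)} + 37591 = \frac{225}{2 + 225^{2}} + 37591 = \frac{225}{2 + 50625} + 37591 = \frac{225}{50627} + 37591 = \frac{1903119782}{50627}$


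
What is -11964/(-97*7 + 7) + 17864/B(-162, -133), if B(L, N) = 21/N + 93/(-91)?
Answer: -215953757/14280 ≈ -15123.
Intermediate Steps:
B(L, N) = -93/91 + 21/N (B(L, N) = 21/N + 93*(-1/91) = 21/N - 93/91 = -93/91 + 21/N)
-11964/(-97*7 + 7) + 17864/B(-162, -133) = -11964/(-97*7 + 7) + 17864/(-93/91 + 21/(-133)) = -11964/(-679 + 7) + 17864/(-93/91 + 21*(-1/133)) = -11964/(-672) + 17864/(-93/91 - 3/19) = -11964*(-1/672) + 17864/(-2040/1729) = 997/56 + 17864*(-1729/2040) = 997/56 - 3860857/255 = -215953757/14280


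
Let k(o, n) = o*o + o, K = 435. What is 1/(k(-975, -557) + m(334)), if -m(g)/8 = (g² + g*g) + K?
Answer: -1/838726 ≈ -1.1923e-6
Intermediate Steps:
k(o, n) = o + o² (k(o, n) = o² + o = o + o²)
m(g) = -3480 - 16*g² (m(g) = -8*((g² + g*g) + 435) = -8*((g² + g²) + 435) = -8*(2*g² + 435) = -8*(435 + 2*g²) = -3480 - 16*g²)
1/(k(-975, -557) + m(334)) = 1/(-975*(1 - 975) + (-3480 - 16*334²)) = 1/(-975*(-974) + (-3480 - 16*111556)) = 1/(949650 + (-3480 - 1784896)) = 1/(949650 - 1788376) = 1/(-838726) = -1/838726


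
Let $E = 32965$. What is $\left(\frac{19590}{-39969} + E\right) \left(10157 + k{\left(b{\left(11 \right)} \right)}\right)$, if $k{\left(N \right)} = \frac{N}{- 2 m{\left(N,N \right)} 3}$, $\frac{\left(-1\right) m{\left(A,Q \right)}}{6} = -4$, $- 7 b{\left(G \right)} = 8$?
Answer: $\frac{562062987802195}{1678698} \approx 3.3482 \cdot 10^{8}$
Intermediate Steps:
$b{\left(G \right)} = - \frac{8}{7}$ ($b{\left(G \right)} = \left(- \frac{1}{7}\right) 8 = - \frac{8}{7}$)
$m{\left(A,Q \right)} = 24$ ($m{\left(A,Q \right)} = \left(-6\right) \left(-4\right) = 24$)
$k{\left(N \right)} = - \frac{N}{144}$ ($k{\left(N \right)} = \frac{N}{\left(-2\right) 24 \cdot 3} = \frac{N}{\left(-48\right) 3} = \frac{N}{-144} = N \left(- \frac{1}{144}\right) = - \frac{N}{144}$)
$\left(\frac{19590}{-39969} + E\right) \left(10157 + k{\left(b{\left(11 \right)} \right)}\right) = \left(\frac{19590}{-39969} + 32965\right) \left(10157 - - \frac{1}{126}\right) = \left(19590 \left(- \frac{1}{39969}\right) + 32965\right) \left(10157 + \frac{1}{126}\right) = \left(- \frac{6530}{13323} + 32965\right) \frac{1279783}{126} = \frac{439186165}{13323} \cdot \frac{1279783}{126} = \frac{562062987802195}{1678698}$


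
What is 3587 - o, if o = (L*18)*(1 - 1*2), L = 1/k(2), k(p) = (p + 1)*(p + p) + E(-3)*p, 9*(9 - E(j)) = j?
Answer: 165029/46 ≈ 3587.6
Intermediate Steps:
E(j) = 9 - j/9
k(p) = 28*p/3 + 2*p*(1 + p) (k(p) = (p + 1)*(p + p) + (9 - ⅑*(-3))*p = (1 + p)*(2*p) + (9 + ⅓)*p = 2*p*(1 + p) + 28*p/3 = 28*p/3 + 2*p*(1 + p))
L = 3/92 (L = 1/((⅔)*2*(17 + 3*2)) = 1/((⅔)*2*(17 + 6)) = 1/((⅔)*2*23) = 1/(92/3) = 3/92 ≈ 0.032609)
o = -27/46 (o = ((3/92)*18)*(1 - 1*2) = 27*(1 - 2)/46 = (27/46)*(-1) = -27/46 ≈ -0.58696)
3587 - o = 3587 - 1*(-27/46) = 3587 + 27/46 = 165029/46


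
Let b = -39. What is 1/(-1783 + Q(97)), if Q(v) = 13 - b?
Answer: -1/1731 ≈ -0.00057770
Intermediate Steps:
Q(v) = 52 (Q(v) = 13 - 1*(-39) = 13 + 39 = 52)
1/(-1783 + Q(97)) = 1/(-1783 + 52) = 1/(-1731) = -1/1731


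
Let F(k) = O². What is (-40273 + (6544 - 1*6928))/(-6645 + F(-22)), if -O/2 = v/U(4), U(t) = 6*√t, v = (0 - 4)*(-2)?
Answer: 365913/59789 ≈ 6.1201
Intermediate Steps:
v = 8 (v = -4*(-2) = 8)
O = -4/3 (O = -16/(6*√4) = -16/(6*2) = -16/12 = -2*⅔ = -4/3 ≈ -1.3333)
F(k) = 16/9 (F(k) = (-4/3)² = 16/9)
(-40273 + (6544 - 1*6928))/(-6645 + F(-22)) = (-40273 + (6544 - 1*6928))/(-6645 + 16/9) = (-40273 + (6544 - 6928))/(-59789/9) = (-40273 - 384)*(-9/59789) = -40657*(-9/59789) = 365913/59789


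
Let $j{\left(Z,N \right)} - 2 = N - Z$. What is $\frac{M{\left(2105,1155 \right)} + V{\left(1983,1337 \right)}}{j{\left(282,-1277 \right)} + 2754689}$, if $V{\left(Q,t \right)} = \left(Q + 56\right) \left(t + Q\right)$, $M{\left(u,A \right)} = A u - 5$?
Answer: $\frac{4600375}{1376566} \approx 3.3419$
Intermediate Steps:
$M{\left(u,A \right)} = -5 + A u$
$j{\left(Z,N \right)} = 2 + N - Z$ ($j{\left(Z,N \right)} = 2 + \left(N - Z\right) = 2 + N - Z$)
$V{\left(Q,t \right)} = \left(56 + Q\right) \left(Q + t\right)$
$\frac{M{\left(2105,1155 \right)} + V{\left(1983,1337 \right)}}{j{\left(282,-1277 \right)} + 2754689} = \frac{\left(-5 + 1155 \cdot 2105\right) + \left(1983^{2} + 56 \cdot 1983 + 56 \cdot 1337 + 1983 \cdot 1337\right)}{\left(2 - 1277 - 282\right) + 2754689} = \frac{\left(-5 + 2431275\right) + \left(3932289 + 111048 + 74872 + 2651271\right)}{\left(2 - 1277 - 282\right) + 2754689} = \frac{2431270 + 6769480}{-1557 + 2754689} = \frac{9200750}{2753132} = 9200750 \cdot \frac{1}{2753132} = \frac{4600375}{1376566}$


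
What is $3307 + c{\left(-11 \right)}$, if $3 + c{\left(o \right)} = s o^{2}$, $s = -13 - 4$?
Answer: $1247$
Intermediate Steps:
$s = -17$ ($s = -13 - 4 = -17$)
$c{\left(o \right)} = -3 - 17 o^{2}$
$3307 + c{\left(-11 \right)} = 3307 - \left(3 + 17 \left(-11\right)^{2}\right) = 3307 - 2060 = 1247$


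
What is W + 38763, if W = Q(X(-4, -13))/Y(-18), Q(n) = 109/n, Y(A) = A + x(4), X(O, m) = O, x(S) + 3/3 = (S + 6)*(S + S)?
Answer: 9458063/244 ≈ 38763.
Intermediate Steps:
x(S) = -1 + 2*S*(6 + S) (x(S) = -1 + (S + 6)*(S + S) = -1 + (6 + S)*(2*S) = -1 + 2*S*(6 + S))
Y(A) = 79 + A (Y(A) = A + (-1 + 2*4² + 12*4) = A + (-1 + 2*16 + 48) = A + (-1 + 32 + 48) = A + 79 = 79 + A)
W = -109/244 (W = (109/(-4))/(79 - 18) = (109*(-¼))/61 = -109/4*1/61 = -109/244 ≈ -0.44672)
W + 38763 = -109/244 + 38763 = 9458063/244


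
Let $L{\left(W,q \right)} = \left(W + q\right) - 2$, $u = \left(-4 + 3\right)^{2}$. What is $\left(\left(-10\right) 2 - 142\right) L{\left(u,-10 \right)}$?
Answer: $1782$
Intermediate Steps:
$u = 1$ ($u = \left(-1\right)^{2} = 1$)
$L{\left(W,q \right)} = -2 + W + q$
$\left(\left(-10\right) 2 - 142\right) L{\left(u,-10 \right)} = \left(\left(-10\right) 2 - 142\right) \left(-2 + 1 - 10\right) = \left(-20 - 142\right) \left(-11\right) = \left(-162\right) \left(-11\right) = 1782$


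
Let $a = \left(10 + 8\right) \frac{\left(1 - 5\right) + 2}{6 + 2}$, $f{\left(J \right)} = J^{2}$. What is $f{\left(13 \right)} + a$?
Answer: $\frac{329}{2} \approx 164.5$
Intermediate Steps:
$a = - \frac{9}{2}$ ($a = 18 \frac{-4 + 2}{8} = 18 \left(\left(-2\right) \frac{1}{8}\right) = 18 \left(- \frac{1}{4}\right) = - \frac{9}{2} \approx -4.5$)
$f{\left(13 \right)} + a = 13^{2} - \frac{9}{2} = 169 - \frac{9}{2} = \frac{329}{2}$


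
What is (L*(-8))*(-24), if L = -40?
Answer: -7680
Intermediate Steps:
(L*(-8))*(-24) = -40*(-8)*(-24) = 320*(-24) = -7680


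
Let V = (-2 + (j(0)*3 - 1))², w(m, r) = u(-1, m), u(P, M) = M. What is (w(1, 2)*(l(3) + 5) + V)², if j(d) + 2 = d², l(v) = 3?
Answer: 7921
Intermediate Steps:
w(m, r) = m
j(d) = -2 + d²
V = 81 (V = (-2 + ((-2 + 0²)*3 - 1))² = (-2 + ((-2 + 0)*3 - 1))² = (-2 + (-2*3 - 1))² = (-2 + (-6 - 1))² = (-2 - 7)² = (-9)² = 81)
(w(1, 2)*(l(3) + 5) + V)² = (1*(3 + 5) + 81)² = (1*8 + 81)² = (8 + 81)² = 89² = 7921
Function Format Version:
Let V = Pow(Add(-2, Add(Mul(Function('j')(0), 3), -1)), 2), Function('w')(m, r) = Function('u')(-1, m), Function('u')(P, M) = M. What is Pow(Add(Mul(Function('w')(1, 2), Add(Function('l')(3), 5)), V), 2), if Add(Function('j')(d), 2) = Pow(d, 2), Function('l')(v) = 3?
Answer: 7921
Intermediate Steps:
Function('w')(m, r) = m
Function('j')(d) = Add(-2, Pow(d, 2))
V = 81 (V = Pow(Add(-2, Add(Mul(Add(-2, Pow(0, 2)), 3), -1)), 2) = Pow(Add(-2, Add(Mul(Add(-2, 0), 3), -1)), 2) = Pow(Add(-2, Add(Mul(-2, 3), -1)), 2) = Pow(Add(-2, Add(-6, -1)), 2) = Pow(Add(-2, -7), 2) = Pow(-9, 2) = 81)
Pow(Add(Mul(Function('w')(1, 2), Add(Function('l')(3), 5)), V), 2) = Pow(Add(Mul(1, Add(3, 5)), 81), 2) = Pow(Add(Mul(1, 8), 81), 2) = Pow(Add(8, 81), 2) = Pow(89, 2) = 7921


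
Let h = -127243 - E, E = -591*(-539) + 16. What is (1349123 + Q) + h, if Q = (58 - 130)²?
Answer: 908499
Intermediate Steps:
Q = 5184 (Q = (-72)² = 5184)
E = 318565 (E = 318549 + 16 = 318565)
h = -445808 (h = -127243 - 1*318565 = -127243 - 318565 = -445808)
(1349123 + Q) + h = (1349123 + 5184) - 445808 = 1354307 - 445808 = 908499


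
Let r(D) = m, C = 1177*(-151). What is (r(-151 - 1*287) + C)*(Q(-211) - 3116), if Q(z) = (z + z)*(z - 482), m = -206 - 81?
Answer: -51504790620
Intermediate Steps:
m = -287
C = -177727
Q(z) = 2*z*(-482 + z) (Q(z) = (2*z)*(-482 + z) = 2*z*(-482 + z))
r(D) = -287
(r(-151 - 1*287) + C)*(Q(-211) - 3116) = (-287 - 177727)*(2*(-211)*(-482 - 211) - 3116) = -178014*(2*(-211)*(-693) - 3116) = -178014*(292446 - 3116) = -178014*289330 = -51504790620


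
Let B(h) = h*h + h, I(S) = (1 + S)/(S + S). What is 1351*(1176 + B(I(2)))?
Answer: 25448787/16 ≈ 1.5906e+6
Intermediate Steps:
I(S) = (1 + S)/(2*S) (I(S) = (1 + S)/((2*S)) = (1 + S)*(1/(2*S)) = (1 + S)/(2*S))
B(h) = h + h² (B(h) = h² + h = h + h²)
1351*(1176 + B(I(2))) = 1351*(1176 + ((½)*(1 + 2)/2)*(1 + (½)*(1 + 2)/2)) = 1351*(1176 + ((½)*(½)*3)*(1 + (½)*(½)*3)) = 1351*(1176 + 3*(1 + ¾)/4) = 1351*(1176 + (¾)*(7/4)) = 1351*(1176 + 21/16) = 1351*(18837/16) = 25448787/16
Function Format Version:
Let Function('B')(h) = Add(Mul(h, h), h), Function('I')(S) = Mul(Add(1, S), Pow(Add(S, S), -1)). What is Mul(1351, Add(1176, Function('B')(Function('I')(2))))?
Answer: Rational(25448787, 16) ≈ 1.5906e+6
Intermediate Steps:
Function('I')(S) = Mul(Rational(1, 2), Pow(S, -1), Add(1, S)) (Function('I')(S) = Mul(Add(1, S), Pow(Mul(2, S), -1)) = Mul(Add(1, S), Mul(Rational(1, 2), Pow(S, -1))) = Mul(Rational(1, 2), Pow(S, -1), Add(1, S)))
Function('B')(h) = Add(h, Pow(h, 2)) (Function('B')(h) = Add(Pow(h, 2), h) = Add(h, Pow(h, 2)))
Mul(1351, Add(1176, Function('B')(Function('I')(2)))) = Mul(1351, Add(1176, Mul(Mul(Rational(1, 2), Pow(2, -1), Add(1, 2)), Add(1, Mul(Rational(1, 2), Pow(2, -1), Add(1, 2)))))) = Mul(1351, Add(1176, Mul(Mul(Rational(1, 2), Rational(1, 2), 3), Add(1, Mul(Rational(1, 2), Rational(1, 2), 3))))) = Mul(1351, Add(1176, Mul(Rational(3, 4), Add(1, Rational(3, 4))))) = Mul(1351, Add(1176, Mul(Rational(3, 4), Rational(7, 4)))) = Mul(1351, Add(1176, Rational(21, 16))) = Mul(1351, Rational(18837, 16)) = Rational(25448787, 16)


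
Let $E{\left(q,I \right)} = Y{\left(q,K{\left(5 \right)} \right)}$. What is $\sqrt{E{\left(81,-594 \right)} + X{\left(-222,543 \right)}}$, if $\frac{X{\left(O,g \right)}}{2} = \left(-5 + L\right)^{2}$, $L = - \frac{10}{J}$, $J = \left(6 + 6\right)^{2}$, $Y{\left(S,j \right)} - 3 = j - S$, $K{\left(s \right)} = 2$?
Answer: $\frac{11 i \sqrt{1054}}{72} \approx 4.96 i$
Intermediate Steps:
$Y{\left(S,j \right)} = 3 + j - S$ ($Y{\left(S,j \right)} = 3 - \left(S - j\right) = 3 + j - S$)
$E{\left(q,I \right)} = 5 - q$ ($E{\left(q,I \right)} = 3 + 2 - q = 5 - q$)
$J = 144$ ($J = 12^{2} = 144$)
$L = - \frac{5}{72}$ ($L = - \frac{10}{144} = \left(-10\right) \frac{1}{144} = - \frac{5}{72} \approx -0.069444$)
$X{\left(O,g \right)} = \frac{133225}{2592}$ ($X{\left(O,g \right)} = 2 \left(-5 - \frac{5}{72}\right)^{2} = 2 \left(- \frac{365}{72}\right)^{2} = 2 \cdot \frac{133225}{5184} = \frac{133225}{2592}$)
$\sqrt{E{\left(81,-594 \right)} + X{\left(-222,543 \right)}} = \sqrt{\left(5 - 81\right) + \frac{133225}{2592}} = \sqrt{-76 + \frac{133225}{2592}} = \sqrt{- \frac{63767}{2592}} = \frac{11 i \sqrt{1054}}{72}$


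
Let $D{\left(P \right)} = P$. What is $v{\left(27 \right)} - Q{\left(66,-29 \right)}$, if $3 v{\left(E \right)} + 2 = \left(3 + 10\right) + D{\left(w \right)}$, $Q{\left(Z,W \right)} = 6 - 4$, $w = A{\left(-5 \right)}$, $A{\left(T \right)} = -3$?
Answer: $\frac{2}{3} \approx 0.66667$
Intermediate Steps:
$w = -3$
$Q{\left(Z,W \right)} = 2$
$v{\left(E \right)} = \frac{8}{3}$ ($v{\left(E \right)} = - \frac{2}{3} + \frac{\left(3 + 10\right) - 3}{3} = - \frac{2}{3} + \frac{13 - 3}{3} = - \frac{2}{3} + \frac{1}{3} \cdot 10 = - \frac{2}{3} + \frac{10}{3} = \frac{8}{3}$)
$v{\left(27 \right)} - Q{\left(66,-29 \right)} = \frac{8}{3} - 2 = \frac{2}{3}$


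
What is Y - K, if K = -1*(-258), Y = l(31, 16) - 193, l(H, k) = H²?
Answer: 510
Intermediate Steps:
Y = 768 (Y = 31² - 193 = 961 - 193 = 768)
K = 258
Y - K = 768 - 1*258 = 768 - 258 = 510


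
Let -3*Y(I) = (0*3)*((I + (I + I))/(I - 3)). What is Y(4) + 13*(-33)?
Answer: -429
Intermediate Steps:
Y(I) = 0 (Y(I) = -0*3*(I + (I + I))/(I - 3)/3 = -0*(I + 2*I)/(-3 + I) = -0*(3*I)/(-3 + I) = -0*3*I/(-3 + I) = -⅓*0 = 0)
Y(4) + 13*(-33) = 0 + 13*(-33) = 0 - 429 = -429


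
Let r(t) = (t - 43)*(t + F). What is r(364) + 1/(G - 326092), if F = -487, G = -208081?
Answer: -21090752560/534173 ≈ -39483.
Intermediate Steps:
r(t) = (-487 + t)*(-43 + t) (r(t) = (t - 43)*(t - 487) = (-43 + t)*(-487 + t) = (-487 + t)*(-43 + t))
r(364) + 1/(G - 326092) = (20941 + 364² - 530*364) + 1/(-208081 - 326092) = (20941 + 132496 - 192920) + 1/(-534173) = -39483 - 1/534173 = -21090752560/534173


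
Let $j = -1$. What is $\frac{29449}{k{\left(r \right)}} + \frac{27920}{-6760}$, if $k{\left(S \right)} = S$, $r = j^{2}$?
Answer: $\frac{4976183}{169} \approx 29445.0$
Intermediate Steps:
$r = 1$ ($r = \left(-1\right)^{2} = 1$)
$\frac{29449}{k{\left(r \right)}} + \frac{27920}{-6760} = \frac{29449}{1} + \frac{27920}{-6760} = 29449 \cdot 1 + 27920 \left(- \frac{1}{6760}\right) = 29449 - \frac{698}{169} = \frac{4976183}{169}$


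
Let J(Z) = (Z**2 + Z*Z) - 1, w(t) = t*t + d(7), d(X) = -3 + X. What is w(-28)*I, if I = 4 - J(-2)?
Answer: -2364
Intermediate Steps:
w(t) = 4 + t**2 (w(t) = t*t + (-3 + 7) = t**2 + 4 = 4 + t**2)
J(Z) = -1 + 2*Z**2 (J(Z) = (Z**2 + Z**2) - 1 = 2*Z**2 - 1 = -1 + 2*Z**2)
I = -3 (I = 4 - (-1 + 2*(-2)**2) = 4 - (-1 + 2*4) = 4 - (-1 + 8) = 4 - 1*7 = 4 - 7 = -3)
w(-28)*I = (4 + (-28)**2)*(-3) = (4 + 784)*(-3) = 788*(-3) = -2364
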